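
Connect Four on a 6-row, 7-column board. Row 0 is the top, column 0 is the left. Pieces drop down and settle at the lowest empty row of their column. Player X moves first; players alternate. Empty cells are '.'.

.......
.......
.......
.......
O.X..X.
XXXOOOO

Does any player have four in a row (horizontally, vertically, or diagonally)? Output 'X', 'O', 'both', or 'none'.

O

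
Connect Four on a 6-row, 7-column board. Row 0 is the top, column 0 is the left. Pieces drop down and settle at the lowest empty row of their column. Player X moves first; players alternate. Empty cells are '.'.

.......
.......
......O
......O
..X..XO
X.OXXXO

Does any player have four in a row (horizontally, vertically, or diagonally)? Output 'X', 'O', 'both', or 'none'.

O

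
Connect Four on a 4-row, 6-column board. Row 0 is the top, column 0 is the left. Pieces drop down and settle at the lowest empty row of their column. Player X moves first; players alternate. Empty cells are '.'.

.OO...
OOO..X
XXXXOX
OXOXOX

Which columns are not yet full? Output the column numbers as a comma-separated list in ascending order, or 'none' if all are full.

col 0: top cell = '.' → open
col 1: top cell = 'O' → FULL
col 2: top cell = 'O' → FULL
col 3: top cell = '.' → open
col 4: top cell = '.' → open
col 5: top cell = '.' → open

Answer: 0,3,4,5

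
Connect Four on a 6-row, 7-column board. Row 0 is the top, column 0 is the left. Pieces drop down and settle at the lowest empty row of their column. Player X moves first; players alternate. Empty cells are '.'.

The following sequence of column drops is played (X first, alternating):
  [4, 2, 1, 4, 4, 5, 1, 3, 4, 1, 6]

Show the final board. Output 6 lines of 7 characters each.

Answer: .......
.......
....X..
.O..X..
.X..O..
.XOOXOX

Derivation:
Move 1: X drops in col 4, lands at row 5
Move 2: O drops in col 2, lands at row 5
Move 3: X drops in col 1, lands at row 5
Move 4: O drops in col 4, lands at row 4
Move 5: X drops in col 4, lands at row 3
Move 6: O drops in col 5, lands at row 5
Move 7: X drops in col 1, lands at row 4
Move 8: O drops in col 3, lands at row 5
Move 9: X drops in col 4, lands at row 2
Move 10: O drops in col 1, lands at row 3
Move 11: X drops in col 6, lands at row 5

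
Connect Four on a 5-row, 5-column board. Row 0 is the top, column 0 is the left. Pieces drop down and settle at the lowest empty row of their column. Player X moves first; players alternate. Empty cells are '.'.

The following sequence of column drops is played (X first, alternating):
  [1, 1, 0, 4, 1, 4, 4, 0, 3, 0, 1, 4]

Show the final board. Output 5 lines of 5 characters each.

Answer: .....
.X..O
OX..X
OO..O
XX.XO

Derivation:
Move 1: X drops in col 1, lands at row 4
Move 2: O drops in col 1, lands at row 3
Move 3: X drops in col 0, lands at row 4
Move 4: O drops in col 4, lands at row 4
Move 5: X drops in col 1, lands at row 2
Move 6: O drops in col 4, lands at row 3
Move 7: X drops in col 4, lands at row 2
Move 8: O drops in col 0, lands at row 3
Move 9: X drops in col 3, lands at row 4
Move 10: O drops in col 0, lands at row 2
Move 11: X drops in col 1, lands at row 1
Move 12: O drops in col 4, lands at row 1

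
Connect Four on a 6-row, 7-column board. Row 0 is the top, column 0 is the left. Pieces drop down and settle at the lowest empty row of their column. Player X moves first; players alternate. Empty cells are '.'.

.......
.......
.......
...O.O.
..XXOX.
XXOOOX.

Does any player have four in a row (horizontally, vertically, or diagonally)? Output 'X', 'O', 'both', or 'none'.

none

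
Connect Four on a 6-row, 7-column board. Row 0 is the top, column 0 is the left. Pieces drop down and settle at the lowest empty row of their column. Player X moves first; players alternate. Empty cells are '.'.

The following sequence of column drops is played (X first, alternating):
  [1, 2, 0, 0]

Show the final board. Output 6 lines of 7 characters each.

Move 1: X drops in col 1, lands at row 5
Move 2: O drops in col 2, lands at row 5
Move 3: X drops in col 0, lands at row 5
Move 4: O drops in col 0, lands at row 4

Answer: .......
.......
.......
.......
O......
XXO....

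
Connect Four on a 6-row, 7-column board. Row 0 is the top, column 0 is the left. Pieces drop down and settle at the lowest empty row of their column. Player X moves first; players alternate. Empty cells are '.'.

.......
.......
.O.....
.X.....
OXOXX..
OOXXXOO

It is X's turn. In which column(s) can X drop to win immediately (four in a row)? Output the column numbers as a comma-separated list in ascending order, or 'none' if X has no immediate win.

Answer: none

Derivation:
col 0: drop X → no win
col 1: drop X → no win
col 2: drop X → no win
col 3: drop X → no win
col 4: drop X → no win
col 5: drop X → no win
col 6: drop X → no win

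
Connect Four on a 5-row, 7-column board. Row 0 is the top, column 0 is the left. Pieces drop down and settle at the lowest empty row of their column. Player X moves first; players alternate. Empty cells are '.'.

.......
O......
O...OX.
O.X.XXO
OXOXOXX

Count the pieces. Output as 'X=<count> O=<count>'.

X=8 O=8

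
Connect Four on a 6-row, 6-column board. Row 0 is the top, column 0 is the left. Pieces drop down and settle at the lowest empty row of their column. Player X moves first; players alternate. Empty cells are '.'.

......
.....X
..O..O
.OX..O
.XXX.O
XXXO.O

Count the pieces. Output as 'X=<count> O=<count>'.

X=8 O=7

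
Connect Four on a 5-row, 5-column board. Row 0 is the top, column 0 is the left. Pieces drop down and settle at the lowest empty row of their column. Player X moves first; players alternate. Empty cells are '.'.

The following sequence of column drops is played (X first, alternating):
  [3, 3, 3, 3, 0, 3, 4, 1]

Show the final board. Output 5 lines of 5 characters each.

Answer: ...O.
...O.
...X.
...O.
XO.XX

Derivation:
Move 1: X drops in col 3, lands at row 4
Move 2: O drops in col 3, lands at row 3
Move 3: X drops in col 3, lands at row 2
Move 4: O drops in col 3, lands at row 1
Move 5: X drops in col 0, lands at row 4
Move 6: O drops in col 3, lands at row 0
Move 7: X drops in col 4, lands at row 4
Move 8: O drops in col 1, lands at row 4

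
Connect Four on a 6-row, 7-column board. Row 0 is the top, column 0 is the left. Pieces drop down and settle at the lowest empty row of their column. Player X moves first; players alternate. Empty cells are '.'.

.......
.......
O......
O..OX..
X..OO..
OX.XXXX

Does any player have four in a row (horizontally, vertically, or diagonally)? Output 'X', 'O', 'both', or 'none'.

X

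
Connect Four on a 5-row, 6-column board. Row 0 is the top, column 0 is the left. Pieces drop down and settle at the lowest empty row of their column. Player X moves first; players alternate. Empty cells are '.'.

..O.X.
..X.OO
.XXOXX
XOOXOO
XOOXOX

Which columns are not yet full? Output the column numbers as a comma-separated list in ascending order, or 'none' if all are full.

col 0: top cell = '.' → open
col 1: top cell = '.' → open
col 2: top cell = 'O' → FULL
col 3: top cell = '.' → open
col 4: top cell = 'X' → FULL
col 5: top cell = '.' → open

Answer: 0,1,3,5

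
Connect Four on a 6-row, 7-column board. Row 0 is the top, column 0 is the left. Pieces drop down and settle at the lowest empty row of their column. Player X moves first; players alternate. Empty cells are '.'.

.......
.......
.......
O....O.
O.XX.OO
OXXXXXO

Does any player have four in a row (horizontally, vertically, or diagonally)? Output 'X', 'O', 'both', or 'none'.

X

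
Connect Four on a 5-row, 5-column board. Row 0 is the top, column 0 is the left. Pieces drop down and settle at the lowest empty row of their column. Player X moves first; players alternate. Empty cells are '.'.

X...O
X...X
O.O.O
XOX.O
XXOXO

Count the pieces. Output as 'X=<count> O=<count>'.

X=8 O=8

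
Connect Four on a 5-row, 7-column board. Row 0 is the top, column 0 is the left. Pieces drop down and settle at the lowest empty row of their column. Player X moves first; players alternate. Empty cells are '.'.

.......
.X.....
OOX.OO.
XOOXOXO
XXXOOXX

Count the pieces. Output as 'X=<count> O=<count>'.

X=10 O=10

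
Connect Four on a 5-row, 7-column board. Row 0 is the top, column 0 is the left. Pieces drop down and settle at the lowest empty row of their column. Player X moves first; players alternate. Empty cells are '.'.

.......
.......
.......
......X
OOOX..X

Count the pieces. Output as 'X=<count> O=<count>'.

X=3 O=3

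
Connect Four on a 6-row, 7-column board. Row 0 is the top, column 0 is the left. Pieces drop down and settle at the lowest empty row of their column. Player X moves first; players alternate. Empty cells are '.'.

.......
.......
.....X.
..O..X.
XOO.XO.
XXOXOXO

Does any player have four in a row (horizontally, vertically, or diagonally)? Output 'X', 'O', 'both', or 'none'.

none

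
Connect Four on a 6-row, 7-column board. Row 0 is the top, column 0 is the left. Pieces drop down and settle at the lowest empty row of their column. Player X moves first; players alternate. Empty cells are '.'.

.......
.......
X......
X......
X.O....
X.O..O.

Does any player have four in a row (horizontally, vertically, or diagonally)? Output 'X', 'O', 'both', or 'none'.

X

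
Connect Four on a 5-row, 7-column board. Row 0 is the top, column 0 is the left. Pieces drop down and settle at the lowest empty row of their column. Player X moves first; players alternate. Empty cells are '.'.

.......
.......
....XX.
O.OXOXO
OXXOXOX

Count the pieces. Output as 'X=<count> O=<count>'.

X=8 O=7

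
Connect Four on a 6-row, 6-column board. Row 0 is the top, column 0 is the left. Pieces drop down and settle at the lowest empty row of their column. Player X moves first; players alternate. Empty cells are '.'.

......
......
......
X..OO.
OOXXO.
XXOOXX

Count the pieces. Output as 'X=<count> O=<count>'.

X=7 O=7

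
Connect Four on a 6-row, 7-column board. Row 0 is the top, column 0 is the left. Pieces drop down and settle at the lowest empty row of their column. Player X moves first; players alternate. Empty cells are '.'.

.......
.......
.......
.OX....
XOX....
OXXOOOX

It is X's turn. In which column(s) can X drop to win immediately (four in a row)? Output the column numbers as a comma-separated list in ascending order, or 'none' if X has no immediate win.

col 0: drop X → no win
col 1: drop X → no win
col 2: drop X → WIN!
col 3: drop X → no win
col 4: drop X → no win
col 5: drop X → no win
col 6: drop X → no win

Answer: 2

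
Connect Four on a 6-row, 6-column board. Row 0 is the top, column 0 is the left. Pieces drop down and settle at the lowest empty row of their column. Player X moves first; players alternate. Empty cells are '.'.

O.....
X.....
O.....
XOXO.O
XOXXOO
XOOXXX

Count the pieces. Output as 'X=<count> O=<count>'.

X=10 O=10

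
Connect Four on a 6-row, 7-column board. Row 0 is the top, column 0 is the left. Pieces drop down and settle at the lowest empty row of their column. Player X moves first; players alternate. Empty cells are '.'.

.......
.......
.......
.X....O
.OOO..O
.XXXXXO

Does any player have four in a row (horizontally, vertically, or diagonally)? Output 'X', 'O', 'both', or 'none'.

X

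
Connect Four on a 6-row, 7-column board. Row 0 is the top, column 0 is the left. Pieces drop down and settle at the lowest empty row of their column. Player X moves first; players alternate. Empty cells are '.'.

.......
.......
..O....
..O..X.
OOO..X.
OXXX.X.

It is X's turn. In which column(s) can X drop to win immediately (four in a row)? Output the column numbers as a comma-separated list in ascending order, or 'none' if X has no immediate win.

Answer: 4,5

Derivation:
col 0: drop X → no win
col 1: drop X → no win
col 2: drop X → no win
col 3: drop X → no win
col 4: drop X → WIN!
col 5: drop X → WIN!
col 6: drop X → no win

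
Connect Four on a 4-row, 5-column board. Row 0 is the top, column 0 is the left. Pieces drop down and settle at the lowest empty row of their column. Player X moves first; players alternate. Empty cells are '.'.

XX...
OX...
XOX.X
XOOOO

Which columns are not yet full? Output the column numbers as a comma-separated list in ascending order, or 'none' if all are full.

col 0: top cell = 'X' → FULL
col 1: top cell = 'X' → FULL
col 2: top cell = '.' → open
col 3: top cell = '.' → open
col 4: top cell = '.' → open

Answer: 2,3,4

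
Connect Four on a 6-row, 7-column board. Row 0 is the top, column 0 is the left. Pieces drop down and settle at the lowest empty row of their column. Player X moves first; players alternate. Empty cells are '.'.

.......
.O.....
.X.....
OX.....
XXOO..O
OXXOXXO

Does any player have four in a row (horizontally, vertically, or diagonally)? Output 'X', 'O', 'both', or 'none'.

X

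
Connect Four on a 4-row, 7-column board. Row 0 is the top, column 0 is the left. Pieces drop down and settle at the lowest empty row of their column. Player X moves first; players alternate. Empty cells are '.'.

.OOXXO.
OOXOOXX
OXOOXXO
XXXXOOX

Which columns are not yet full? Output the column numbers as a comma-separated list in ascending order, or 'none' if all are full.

col 0: top cell = '.' → open
col 1: top cell = 'O' → FULL
col 2: top cell = 'O' → FULL
col 3: top cell = 'X' → FULL
col 4: top cell = 'X' → FULL
col 5: top cell = 'O' → FULL
col 6: top cell = '.' → open

Answer: 0,6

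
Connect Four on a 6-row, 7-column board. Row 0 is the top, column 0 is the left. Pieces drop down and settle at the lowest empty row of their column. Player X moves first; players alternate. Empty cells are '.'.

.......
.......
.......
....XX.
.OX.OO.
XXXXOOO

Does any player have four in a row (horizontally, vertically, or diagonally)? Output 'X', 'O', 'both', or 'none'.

X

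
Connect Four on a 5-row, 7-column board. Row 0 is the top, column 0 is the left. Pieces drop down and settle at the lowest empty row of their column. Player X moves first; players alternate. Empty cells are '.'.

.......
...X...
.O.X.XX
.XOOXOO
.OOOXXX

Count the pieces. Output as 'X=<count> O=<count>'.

X=9 O=8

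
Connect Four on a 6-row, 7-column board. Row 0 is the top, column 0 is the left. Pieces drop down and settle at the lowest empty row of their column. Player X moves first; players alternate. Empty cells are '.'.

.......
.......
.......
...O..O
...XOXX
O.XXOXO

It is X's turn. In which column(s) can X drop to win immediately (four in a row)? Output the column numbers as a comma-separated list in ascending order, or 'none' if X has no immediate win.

Answer: none

Derivation:
col 0: drop X → no win
col 1: drop X → no win
col 2: drop X → no win
col 3: drop X → no win
col 4: drop X → no win
col 5: drop X → no win
col 6: drop X → no win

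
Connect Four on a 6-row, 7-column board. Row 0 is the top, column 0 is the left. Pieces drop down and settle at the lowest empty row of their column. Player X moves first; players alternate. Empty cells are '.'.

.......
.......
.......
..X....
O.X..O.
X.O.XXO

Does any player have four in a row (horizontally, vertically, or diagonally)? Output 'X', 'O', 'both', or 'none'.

none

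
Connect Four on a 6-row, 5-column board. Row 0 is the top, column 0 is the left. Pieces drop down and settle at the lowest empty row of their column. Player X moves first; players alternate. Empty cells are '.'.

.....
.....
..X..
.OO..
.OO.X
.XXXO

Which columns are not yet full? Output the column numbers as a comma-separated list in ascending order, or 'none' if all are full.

col 0: top cell = '.' → open
col 1: top cell = '.' → open
col 2: top cell = '.' → open
col 3: top cell = '.' → open
col 4: top cell = '.' → open

Answer: 0,1,2,3,4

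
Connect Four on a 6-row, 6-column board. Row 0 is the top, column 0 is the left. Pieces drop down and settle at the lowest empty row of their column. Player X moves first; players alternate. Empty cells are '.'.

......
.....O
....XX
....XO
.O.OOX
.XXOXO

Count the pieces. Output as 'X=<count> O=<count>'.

X=7 O=7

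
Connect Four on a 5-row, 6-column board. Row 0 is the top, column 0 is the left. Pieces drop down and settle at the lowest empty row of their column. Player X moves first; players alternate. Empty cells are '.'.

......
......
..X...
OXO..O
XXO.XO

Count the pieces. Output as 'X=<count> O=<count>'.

X=5 O=5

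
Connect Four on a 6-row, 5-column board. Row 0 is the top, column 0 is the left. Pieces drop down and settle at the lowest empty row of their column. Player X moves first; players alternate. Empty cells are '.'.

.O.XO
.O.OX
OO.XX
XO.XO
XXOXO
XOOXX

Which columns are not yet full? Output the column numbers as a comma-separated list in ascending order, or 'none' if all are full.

Answer: 0,2

Derivation:
col 0: top cell = '.' → open
col 1: top cell = 'O' → FULL
col 2: top cell = '.' → open
col 3: top cell = 'X' → FULL
col 4: top cell = 'O' → FULL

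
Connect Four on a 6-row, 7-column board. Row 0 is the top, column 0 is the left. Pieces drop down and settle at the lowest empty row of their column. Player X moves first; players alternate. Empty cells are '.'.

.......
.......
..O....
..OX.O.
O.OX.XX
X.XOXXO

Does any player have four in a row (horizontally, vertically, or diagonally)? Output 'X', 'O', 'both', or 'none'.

none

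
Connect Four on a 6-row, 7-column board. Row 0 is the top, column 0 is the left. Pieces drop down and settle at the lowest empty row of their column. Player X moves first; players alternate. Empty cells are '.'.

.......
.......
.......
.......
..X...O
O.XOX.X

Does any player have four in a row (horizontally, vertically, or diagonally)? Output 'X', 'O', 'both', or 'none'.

none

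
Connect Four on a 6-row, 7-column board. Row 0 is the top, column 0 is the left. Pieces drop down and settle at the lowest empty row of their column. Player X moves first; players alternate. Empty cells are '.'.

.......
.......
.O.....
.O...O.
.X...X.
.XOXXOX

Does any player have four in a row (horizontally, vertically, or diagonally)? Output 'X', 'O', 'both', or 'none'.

none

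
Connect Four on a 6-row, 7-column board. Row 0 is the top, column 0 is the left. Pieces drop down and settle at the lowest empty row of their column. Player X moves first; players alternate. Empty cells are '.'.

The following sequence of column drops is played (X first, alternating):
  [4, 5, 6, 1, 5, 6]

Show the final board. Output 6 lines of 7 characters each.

Move 1: X drops in col 4, lands at row 5
Move 2: O drops in col 5, lands at row 5
Move 3: X drops in col 6, lands at row 5
Move 4: O drops in col 1, lands at row 5
Move 5: X drops in col 5, lands at row 4
Move 6: O drops in col 6, lands at row 4

Answer: .......
.......
.......
.......
.....XO
.O..XOX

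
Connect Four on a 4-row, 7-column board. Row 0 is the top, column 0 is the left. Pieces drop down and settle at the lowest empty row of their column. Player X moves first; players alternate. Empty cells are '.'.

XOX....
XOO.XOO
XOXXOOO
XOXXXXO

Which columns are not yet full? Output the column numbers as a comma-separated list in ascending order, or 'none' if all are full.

col 0: top cell = 'X' → FULL
col 1: top cell = 'O' → FULL
col 2: top cell = 'X' → FULL
col 3: top cell = '.' → open
col 4: top cell = '.' → open
col 5: top cell = '.' → open
col 6: top cell = '.' → open

Answer: 3,4,5,6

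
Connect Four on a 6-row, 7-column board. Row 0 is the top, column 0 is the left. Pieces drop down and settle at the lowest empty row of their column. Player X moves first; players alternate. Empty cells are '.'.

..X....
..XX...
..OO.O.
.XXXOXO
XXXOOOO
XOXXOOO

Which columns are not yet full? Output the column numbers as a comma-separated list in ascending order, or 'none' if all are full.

Answer: 0,1,3,4,5,6

Derivation:
col 0: top cell = '.' → open
col 1: top cell = '.' → open
col 2: top cell = 'X' → FULL
col 3: top cell = '.' → open
col 4: top cell = '.' → open
col 5: top cell = '.' → open
col 6: top cell = '.' → open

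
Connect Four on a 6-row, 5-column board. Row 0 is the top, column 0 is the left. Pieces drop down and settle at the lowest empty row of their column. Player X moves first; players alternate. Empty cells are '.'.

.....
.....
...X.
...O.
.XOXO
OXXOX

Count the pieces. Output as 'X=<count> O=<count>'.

X=6 O=5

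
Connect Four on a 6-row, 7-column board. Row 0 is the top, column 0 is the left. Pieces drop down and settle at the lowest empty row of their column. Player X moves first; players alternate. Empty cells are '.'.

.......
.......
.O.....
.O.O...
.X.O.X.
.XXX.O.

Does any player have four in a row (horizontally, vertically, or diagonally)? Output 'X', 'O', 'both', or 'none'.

none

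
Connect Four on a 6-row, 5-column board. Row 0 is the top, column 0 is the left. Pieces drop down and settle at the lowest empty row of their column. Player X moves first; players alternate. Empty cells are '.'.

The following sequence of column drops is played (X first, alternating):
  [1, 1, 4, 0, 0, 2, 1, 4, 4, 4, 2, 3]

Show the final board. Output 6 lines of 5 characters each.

Answer: .....
.....
....O
.X..X
XOX.O
OXOOX

Derivation:
Move 1: X drops in col 1, lands at row 5
Move 2: O drops in col 1, lands at row 4
Move 3: X drops in col 4, lands at row 5
Move 4: O drops in col 0, lands at row 5
Move 5: X drops in col 0, lands at row 4
Move 6: O drops in col 2, lands at row 5
Move 7: X drops in col 1, lands at row 3
Move 8: O drops in col 4, lands at row 4
Move 9: X drops in col 4, lands at row 3
Move 10: O drops in col 4, lands at row 2
Move 11: X drops in col 2, lands at row 4
Move 12: O drops in col 3, lands at row 5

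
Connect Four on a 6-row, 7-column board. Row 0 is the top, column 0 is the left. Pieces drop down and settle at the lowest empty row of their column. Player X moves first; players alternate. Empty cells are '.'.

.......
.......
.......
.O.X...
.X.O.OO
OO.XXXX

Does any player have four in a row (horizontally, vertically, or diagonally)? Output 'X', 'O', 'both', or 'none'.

X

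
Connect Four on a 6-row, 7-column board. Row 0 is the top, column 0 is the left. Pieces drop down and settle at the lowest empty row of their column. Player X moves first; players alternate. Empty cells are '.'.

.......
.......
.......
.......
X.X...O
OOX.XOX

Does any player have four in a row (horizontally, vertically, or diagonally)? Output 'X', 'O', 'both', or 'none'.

none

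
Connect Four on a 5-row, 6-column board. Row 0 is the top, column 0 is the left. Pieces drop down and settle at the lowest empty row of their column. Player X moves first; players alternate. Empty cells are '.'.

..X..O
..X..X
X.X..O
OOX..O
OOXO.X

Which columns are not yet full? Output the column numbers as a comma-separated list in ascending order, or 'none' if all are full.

Answer: 0,1,3,4

Derivation:
col 0: top cell = '.' → open
col 1: top cell = '.' → open
col 2: top cell = 'X' → FULL
col 3: top cell = '.' → open
col 4: top cell = '.' → open
col 5: top cell = 'O' → FULL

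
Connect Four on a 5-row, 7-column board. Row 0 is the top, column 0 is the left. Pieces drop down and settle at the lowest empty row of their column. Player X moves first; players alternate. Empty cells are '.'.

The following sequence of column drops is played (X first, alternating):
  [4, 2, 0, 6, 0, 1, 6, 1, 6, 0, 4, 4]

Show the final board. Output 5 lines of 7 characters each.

Answer: .......
.......
O...O.X
XO..X.X
XOO.X.O

Derivation:
Move 1: X drops in col 4, lands at row 4
Move 2: O drops in col 2, lands at row 4
Move 3: X drops in col 0, lands at row 4
Move 4: O drops in col 6, lands at row 4
Move 5: X drops in col 0, lands at row 3
Move 6: O drops in col 1, lands at row 4
Move 7: X drops in col 6, lands at row 3
Move 8: O drops in col 1, lands at row 3
Move 9: X drops in col 6, lands at row 2
Move 10: O drops in col 0, lands at row 2
Move 11: X drops in col 4, lands at row 3
Move 12: O drops in col 4, lands at row 2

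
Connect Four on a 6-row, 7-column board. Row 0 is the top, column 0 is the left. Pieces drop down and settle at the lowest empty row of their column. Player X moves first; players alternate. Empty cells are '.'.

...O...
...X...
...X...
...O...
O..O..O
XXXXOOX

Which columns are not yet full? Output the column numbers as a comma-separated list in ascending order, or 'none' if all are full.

Answer: 0,1,2,4,5,6

Derivation:
col 0: top cell = '.' → open
col 1: top cell = '.' → open
col 2: top cell = '.' → open
col 3: top cell = 'O' → FULL
col 4: top cell = '.' → open
col 5: top cell = '.' → open
col 6: top cell = '.' → open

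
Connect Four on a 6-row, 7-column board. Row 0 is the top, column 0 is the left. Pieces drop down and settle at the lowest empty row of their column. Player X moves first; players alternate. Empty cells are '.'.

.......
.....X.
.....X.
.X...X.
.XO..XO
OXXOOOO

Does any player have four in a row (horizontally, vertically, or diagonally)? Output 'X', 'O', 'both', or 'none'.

both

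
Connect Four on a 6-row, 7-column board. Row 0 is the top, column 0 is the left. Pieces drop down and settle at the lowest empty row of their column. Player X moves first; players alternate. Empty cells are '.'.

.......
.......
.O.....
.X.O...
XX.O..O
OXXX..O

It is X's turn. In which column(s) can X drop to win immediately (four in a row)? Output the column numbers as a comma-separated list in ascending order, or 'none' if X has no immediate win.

Answer: 4

Derivation:
col 0: drop X → no win
col 1: drop X → no win
col 2: drop X → no win
col 3: drop X → no win
col 4: drop X → WIN!
col 5: drop X → no win
col 6: drop X → no win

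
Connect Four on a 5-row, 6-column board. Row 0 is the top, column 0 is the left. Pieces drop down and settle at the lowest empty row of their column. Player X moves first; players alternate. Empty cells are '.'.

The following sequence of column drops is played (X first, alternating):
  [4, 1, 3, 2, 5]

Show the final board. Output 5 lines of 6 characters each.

Answer: ......
......
......
......
.OOXXX

Derivation:
Move 1: X drops in col 4, lands at row 4
Move 2: O drops in col 1, lands at row 4
Move 3: X drops in col 3, lands at row 4
Move 4: O drops in col 2, lands at row 4
Move 5: X drops in col 5, lands at row 4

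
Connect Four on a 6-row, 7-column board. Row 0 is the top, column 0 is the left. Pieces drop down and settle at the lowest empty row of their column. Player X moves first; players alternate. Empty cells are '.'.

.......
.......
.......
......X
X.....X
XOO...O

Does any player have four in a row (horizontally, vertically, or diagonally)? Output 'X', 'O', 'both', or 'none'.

none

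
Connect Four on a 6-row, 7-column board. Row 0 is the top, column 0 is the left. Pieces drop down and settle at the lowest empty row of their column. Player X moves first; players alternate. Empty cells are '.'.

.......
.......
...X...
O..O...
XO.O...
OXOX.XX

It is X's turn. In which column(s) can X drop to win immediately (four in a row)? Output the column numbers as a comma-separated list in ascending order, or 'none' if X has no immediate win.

Answer: 4

Derivation:
col 0: drop X → no win
col 1: drop X → no win
col 2: drop X → no win
col 3: drop X → no win
col 4: drop X → WIN!
col 5: drop X → no win
col 6: drop X → no win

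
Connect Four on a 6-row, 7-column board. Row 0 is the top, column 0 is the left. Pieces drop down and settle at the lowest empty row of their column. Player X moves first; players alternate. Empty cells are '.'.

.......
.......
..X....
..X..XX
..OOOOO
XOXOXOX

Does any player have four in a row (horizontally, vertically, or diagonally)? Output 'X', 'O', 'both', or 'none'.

O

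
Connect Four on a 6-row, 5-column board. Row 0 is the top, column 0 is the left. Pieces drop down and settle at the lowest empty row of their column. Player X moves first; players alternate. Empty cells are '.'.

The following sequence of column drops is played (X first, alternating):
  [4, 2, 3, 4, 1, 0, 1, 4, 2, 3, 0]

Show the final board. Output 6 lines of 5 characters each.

Move 1: X drops in col 4, lands at row 5
Move 2: O drops in col 2, lands at row 5
Move 3: X drops in col 3, lands at row 5
Move 4: O drops in col 4, lands at row 4
Move 5: X drops in col 1, lands at row 5
Move 6: O drops in col 0, lands at row 5
Move 7: X drops in col 1, lands at row 4
Move 8: O drops in col 4, lands at row 3
Move 9: X drops in col 2, lands at row 4
Move 10: O drops in col 3, lands at row 4
Move 11: X drops in col 0, lands at row 4

Answer: .....
.....
.....
....O
XXXOO
OXOXX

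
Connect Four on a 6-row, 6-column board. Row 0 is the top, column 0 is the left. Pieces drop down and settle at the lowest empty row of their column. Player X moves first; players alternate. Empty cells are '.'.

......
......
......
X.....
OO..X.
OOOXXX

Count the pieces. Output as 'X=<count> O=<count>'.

X=5 O=5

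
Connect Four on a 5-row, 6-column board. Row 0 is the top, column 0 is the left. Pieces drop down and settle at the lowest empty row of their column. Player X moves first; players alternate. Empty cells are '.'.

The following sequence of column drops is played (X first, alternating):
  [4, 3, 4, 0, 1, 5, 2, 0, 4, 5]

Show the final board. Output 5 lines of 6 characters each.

Answer: ......
......
....X.
O...XO
OXXOXO

Derivation:
Move 1: X drops in col 4, lands at row 4
Move 2: O drops in col 3, lands at row 4
Move 3: X drops in col 4, lands at row 3
Move 4: O drops in col 0, lands at row 4
Move 5: X drops in col 1, lands at row 4
Move 6: O drops in col 5, lands at row 4
Move 7: X drops in col 2, lands at row 4
Move 8: O drops in col 0, lands at row 3
Move 9: X drops in col 4, lands at row 2
Move 10: O drops in col 5, lands at row 3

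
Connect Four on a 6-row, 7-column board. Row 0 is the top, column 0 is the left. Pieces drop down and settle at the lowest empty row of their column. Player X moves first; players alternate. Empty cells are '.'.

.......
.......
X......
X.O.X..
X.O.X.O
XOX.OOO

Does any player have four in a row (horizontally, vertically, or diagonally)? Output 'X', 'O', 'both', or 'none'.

X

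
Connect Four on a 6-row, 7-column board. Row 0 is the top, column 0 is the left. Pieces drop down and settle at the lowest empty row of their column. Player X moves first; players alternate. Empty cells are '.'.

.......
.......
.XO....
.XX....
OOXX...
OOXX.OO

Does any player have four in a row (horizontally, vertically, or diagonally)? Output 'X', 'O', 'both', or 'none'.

none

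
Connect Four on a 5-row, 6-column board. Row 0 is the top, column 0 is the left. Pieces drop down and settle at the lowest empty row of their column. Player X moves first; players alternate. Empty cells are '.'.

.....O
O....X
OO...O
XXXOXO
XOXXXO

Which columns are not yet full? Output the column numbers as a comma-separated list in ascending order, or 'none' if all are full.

Answer: 0,1,2,3,4

Derivation:
col 0: top cell = '.' → open
col 1: top cell = '.' → open
col 2: top cell = '.' → open
col 3: top cell = '.' → open
col 4: top cell = '.' → open
col 5: top cell = 'O' → FULL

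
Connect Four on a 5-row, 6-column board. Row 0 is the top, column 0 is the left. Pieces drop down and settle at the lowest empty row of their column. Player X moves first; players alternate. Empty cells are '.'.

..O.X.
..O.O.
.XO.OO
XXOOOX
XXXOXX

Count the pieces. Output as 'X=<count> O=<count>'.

X=10 O=10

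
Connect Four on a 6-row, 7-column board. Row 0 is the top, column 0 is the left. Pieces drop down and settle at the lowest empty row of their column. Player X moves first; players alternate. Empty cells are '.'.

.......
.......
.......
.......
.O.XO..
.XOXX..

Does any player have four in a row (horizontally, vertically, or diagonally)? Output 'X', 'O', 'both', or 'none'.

none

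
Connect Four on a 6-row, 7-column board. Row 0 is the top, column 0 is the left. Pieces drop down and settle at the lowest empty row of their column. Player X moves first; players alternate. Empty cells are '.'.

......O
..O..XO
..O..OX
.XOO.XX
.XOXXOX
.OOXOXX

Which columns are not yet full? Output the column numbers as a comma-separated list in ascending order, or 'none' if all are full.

col 0: top cell = '.' → open
col 1: top cell = '.' → open
col 2: top cell = '.' → open
col 3: top cell = '.' → open
col 4: top cell = '.' → open
col 5: top cell = '.' → open
col 6: top cell = 'O' → FULL

Answer: 0,1,2,3,4,5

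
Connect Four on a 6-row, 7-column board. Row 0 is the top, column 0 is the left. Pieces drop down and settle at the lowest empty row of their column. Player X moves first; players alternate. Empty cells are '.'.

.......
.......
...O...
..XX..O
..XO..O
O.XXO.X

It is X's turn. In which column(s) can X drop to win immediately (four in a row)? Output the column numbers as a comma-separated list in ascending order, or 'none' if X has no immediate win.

col 0: drop X → no win
col 1: drop X → no win
col 2: drop X → WIN!
col 3: drop X → no win
col 4: drop X → no win
col 5: drop X → no win
col 6: drop X → no win

Answer: 2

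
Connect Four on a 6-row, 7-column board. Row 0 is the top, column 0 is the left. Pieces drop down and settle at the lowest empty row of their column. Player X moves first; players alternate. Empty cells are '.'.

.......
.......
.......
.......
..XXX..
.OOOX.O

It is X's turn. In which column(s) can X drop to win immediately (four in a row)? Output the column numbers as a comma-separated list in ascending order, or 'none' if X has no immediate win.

Answer: 1

Derivation:
col 0: drop X → no win
col 1: drop X → WIN!
col 2: drop X → no win
col 3: drop X → no win
col 4: drop X → no win
col 5: drop X → no win
col 6: drop X → no win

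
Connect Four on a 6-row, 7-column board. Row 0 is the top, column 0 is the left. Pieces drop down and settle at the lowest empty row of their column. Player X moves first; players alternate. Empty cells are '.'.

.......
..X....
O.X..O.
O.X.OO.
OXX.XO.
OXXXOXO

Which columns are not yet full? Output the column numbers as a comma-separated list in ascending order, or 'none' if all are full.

col 0: top cell = '.' → open
col 1: top cell = '.' → open
col 2: top cell = '.' → open
col 3: top cell = '.' → open
col 4: top cell = '.' → open
col 5: top cell = '.' → open
col 6: top cell = '.' → open

Answer: 0,1,2,3,4,5,6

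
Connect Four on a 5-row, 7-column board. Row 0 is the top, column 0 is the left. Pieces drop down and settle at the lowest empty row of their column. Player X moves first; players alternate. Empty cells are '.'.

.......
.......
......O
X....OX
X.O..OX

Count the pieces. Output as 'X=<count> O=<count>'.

X=4 O=4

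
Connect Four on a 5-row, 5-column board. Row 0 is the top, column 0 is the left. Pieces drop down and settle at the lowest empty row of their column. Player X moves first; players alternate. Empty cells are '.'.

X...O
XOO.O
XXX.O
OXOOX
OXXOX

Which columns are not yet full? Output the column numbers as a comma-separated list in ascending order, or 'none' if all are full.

col 0: top cell = 'X' → FULL
col 1: top cell = '.' → open
col 2: top cell = '.' → open
col 3: top cell = '.' → open
col 4: top cell = 'O' → FULL

Answer: 1,2,3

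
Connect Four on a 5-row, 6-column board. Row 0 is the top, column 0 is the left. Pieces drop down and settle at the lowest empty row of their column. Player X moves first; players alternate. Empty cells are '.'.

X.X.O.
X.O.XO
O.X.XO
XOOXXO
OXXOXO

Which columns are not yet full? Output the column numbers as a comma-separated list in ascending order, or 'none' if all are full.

Answer: 1,3,5

Derivation:
col 0: top cell = 'X' → FULL
col 1: top cell = '.' → open
col 2: top cell = 'X' → FULL
col 3: top cell = '.' → open
col 4: top cell = 'O' → FULL
col 5: top cell = '.' → open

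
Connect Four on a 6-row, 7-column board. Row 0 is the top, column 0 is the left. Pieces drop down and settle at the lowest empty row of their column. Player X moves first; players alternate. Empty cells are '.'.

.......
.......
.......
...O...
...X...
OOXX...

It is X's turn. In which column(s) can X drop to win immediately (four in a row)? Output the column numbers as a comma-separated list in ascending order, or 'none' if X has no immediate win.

col 0: drop X → no win
col 1: drop X → no win
col 2: drop X → no win
col 3: drop X → no win
col 4: drop X → no win
col 5: drop X → no win
col 6: drop X → no win

Answer: none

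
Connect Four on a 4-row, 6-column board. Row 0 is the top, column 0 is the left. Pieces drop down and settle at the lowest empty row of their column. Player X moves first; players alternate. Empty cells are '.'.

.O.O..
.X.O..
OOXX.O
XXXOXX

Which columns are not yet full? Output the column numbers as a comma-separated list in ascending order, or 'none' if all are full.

Answer: 0,2,4,5

Derivation:
col 0: top cell = '.' → open
col 1: top cell = 'O' → FULL
col 2: top cell = '.' → open
col 3: top cell = 'O' → FULL
col 4: top cell = '.' → open
col 5: top cell = '.' → open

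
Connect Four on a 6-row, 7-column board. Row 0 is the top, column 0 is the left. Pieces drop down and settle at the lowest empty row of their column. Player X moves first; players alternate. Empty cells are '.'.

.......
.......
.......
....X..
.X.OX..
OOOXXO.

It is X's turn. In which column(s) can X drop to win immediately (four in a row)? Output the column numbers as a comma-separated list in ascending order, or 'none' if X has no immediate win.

Answer: 4

Derivation:
col 0: drop X → no win
col 1: drop X → no win
col 2: drop X → no win
col 3: drop X → no win
col 4: drop X → WIN!
col 5: drop X → no win
col 6: drop X → no win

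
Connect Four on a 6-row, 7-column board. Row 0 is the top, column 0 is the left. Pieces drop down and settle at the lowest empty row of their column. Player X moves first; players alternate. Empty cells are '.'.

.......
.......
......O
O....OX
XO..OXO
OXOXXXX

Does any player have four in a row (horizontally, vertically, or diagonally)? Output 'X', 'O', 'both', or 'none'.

X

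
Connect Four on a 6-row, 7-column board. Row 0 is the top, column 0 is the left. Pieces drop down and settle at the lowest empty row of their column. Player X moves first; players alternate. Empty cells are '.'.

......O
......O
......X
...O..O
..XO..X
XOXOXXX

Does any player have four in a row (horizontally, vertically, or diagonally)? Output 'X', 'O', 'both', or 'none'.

none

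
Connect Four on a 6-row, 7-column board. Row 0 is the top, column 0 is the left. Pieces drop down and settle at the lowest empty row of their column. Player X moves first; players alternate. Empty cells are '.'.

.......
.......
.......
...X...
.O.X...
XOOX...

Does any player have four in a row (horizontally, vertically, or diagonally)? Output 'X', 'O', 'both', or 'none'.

none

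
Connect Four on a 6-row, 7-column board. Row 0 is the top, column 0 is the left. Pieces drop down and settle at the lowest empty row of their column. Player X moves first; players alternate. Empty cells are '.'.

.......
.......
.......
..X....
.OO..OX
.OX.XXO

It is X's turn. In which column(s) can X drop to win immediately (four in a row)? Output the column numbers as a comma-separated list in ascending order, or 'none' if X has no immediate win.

Answer: 3

Derivation:
col 0: drop X → no win
col 1: drop X → no win
col 2: drop X → no win
col 3: drop X → WIN!
col 4: drop X → no win
col 5: drop X → no win
col 6: drop X → no win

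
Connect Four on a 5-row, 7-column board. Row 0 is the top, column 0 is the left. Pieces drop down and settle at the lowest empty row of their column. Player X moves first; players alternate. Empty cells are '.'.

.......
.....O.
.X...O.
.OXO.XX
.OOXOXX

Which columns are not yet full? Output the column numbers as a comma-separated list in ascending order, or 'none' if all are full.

col 0: top cell = '.' → open
col 1: top cell = '.' → open
col 2: top cell = '.' → open
col 3: top cell = '.' → open
col 4: top cell = '.' → open
col 5: top cell = '.' → open
col 6: top cell = '.' → open

Answer: 0,1,2,3,4,5,6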